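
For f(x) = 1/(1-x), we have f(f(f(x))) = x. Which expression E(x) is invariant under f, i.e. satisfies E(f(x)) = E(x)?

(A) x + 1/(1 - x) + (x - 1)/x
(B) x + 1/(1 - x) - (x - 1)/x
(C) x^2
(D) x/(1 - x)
A

Replace x by f(x) = 1/(1 - x) in each option and simplify. As a quick numerical cross-check, also compare E(4) with E(f(4)) = E(-1/3).

(A) x + 1/(1 - x) + (x - 1)/x  ->  (1/(1 - x)) + 1/(1 - (1/(1 - x))) + ((1/(1 - x)) - 1)/(1/(1 - x)), which simplifies back to x + 1/(1 - x) + (x - 1)/x; check: E(4) = 53/12, E(-1/3) = 53/12.   [invariant]
(B) x + 1/(1 - x) - (x - 1)/x  ->  (1/(1 - x)) + 1/(1 - (1/(1 - x))) - ((1/(1 - x)) - 1)/(1/(1 - x)) = (x^2(1 - x) - x + (x - 1)^2)/(x(x - 1)); check: E(4) = 35/12 but E(-1/3) = -43/12.   [not invariant]
(C) x^2  ->  (1/(1 - x))^2 = (x - 1)^(-2); check: E(4) = 16 but E(-1/3) = 1/9.   [not invariant]
(D) x/(1 - x)  ->  (1/(1 - x))/(1 - (1/(1 - x))) = -1/x; check: E(4) = -4/3 but E(-1/3) = -1/4.   [not invariant]

Only (A) is unchanged. Indeed f(f(x)) = 1/(1 - 1/(1-x)) = (1-x)/(-x) = (x-1)/x, so E(x) = x + f(x) + f(f(x)) is the sum over the whole 3-cycle; applying f just permutes the three terms cyclically (x -> f(x) -> f(f(x)) -> x), leaving the sum unchanged.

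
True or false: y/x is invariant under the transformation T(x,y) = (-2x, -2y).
True

Substitute T(x,y) = (-2x, -2y) into the expression and compare with the original.

Original: y/x
After applying T: (-2y)/(-2x) = y/x

This is identical to the original y/x, so the expression is invariant.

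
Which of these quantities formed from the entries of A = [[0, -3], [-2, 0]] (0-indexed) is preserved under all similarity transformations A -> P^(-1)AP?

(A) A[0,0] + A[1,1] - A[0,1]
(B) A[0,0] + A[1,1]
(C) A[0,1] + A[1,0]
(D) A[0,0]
B

A[0,0] + A[1,1] is the trace of A. By the cyclic property of the trace, tr(P^(-1)AP) = tr(APP^(-1)) = tr(A), so it is the same for every matrix similar to A.

The other combinations are not similarity invariants. For example, take P = [[1, 2], [0, 1]] (det P = 1), so P^(-1) = [[1, -2], [0, 1]] and
B = P^(-1)AP = [[4, 5], [-2, -4]].
Evaluating each option on A and on B:
(A) A[0,0] + A[1,1] - A[0,1]: 3 for A, -5 for B -> changes
(B) A[0,0] + A[1,1]: 0 for A, 0 for B -> unchanged
(C) A[0,1] + A[1,0]: -5 for A, 3 for B -> changes
(D) A[0,0]: 0 for A, 4 for B -> changes

Only (B) A[0,0] + A[1,1] = 0 survives (and it does so for every P, not just this one), so it is the invariant.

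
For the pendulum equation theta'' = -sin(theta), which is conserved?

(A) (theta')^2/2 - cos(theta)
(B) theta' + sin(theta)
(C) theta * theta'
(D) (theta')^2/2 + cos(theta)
A

A first integral I satisfies dI/dt = 0 along every solution. Differentiate each option and use the equation of motion:
(A) d/dt[(theta')^2/2 - cos(theta)] = theta' theta'' + sin(theta) theta' = theta'(-sin(theta)) + theta' sin(theta) = 0
(B) d/dt[theta' + sin(theta)] = theta'' + cos(theta) theta' = -sin(theta) + theta' cos(theta), not identically 0
(C) d/dt[theta * theta'] = (theta')^2 + theta theta'' = (theta')^2 - theta sin(theta), not identically 0
(D) d/dt[(theta')^2/2 + cos(theta)] = theta' theta'' - sin(theta) theta' = -2 theta' sin(theta), not identically 0

Only (A) has zero time-derivative. This is the total energy: kinetic (theta')^2/2 plus potential -cos(theta).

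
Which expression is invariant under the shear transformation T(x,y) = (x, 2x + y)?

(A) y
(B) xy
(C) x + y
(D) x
D

Under the shear T(x,y) = (x, 2x + y):
Substitute the transformed coordinates into each option and compare with the original:
(A) y  ->  (2x + y) = 2x + y   [differs from y: not invariant]
(B) xy  ->  (x)(2x + y) = 2x^2 + xy   [differs from xy: not invariant]
(C) x + y  ->  (x) + (2x + y) = 3x + y   [differs from x + y: not invariant]
(D) x  ->  (x) = x   [equals x: invariant]

Only option (D), x, is unchanged by the transformation.
A vertical shear moves points parallel to the y-axis, so the x-coordinate (and any function of x alone) is unchanged.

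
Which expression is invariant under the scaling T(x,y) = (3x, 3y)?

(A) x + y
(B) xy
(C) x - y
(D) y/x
D

Under the uniform scaling T(x,y) = (3x, 3y):
Substitute the transformed coordinates into each option and compare with the original:
(A) x + y  ->  (3x) + (3y) = 3x + 3y   [differs from x + y: not invariant]
(B) xy  ->  (3x)(3y) = 9xy   [differs from xy: not invariant]
(C) x - y  ->  (3x) - (3y) = 3x - 3y   [differs from x - y: not invariant]
(D) y/x  ->  (3y)/(3x) = y/x   [equals y/x: invariant]

Only option (D), y/x, is unchanged by the transformation.
The common factor 3 cancels in a ratio of coordinates, while sums, products and sums of squares pick up factors of 3 or 9.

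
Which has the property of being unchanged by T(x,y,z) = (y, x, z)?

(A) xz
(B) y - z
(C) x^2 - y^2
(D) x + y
D

Apply T(x,y,z) = (y, x, z) to each option, i.e. replace (x, y, z) by the transformed coordinates.
Substitute the transformed coordinates into each option and compare with the original:
(A) xz  ->  (y)(z) = yz   [differs from xz: not invariant]
(B) y - z  ->  (x) - (z) = x - z   [differs from y - z: not invariant]
(C) x^2 - y^2  ->  (y)^2 - (x)^2 = -x^2 + y^2   [differs from x^2 - y^2: not invariant]
(D) x + y  ->  (y) + (x) = x + y   [equals x + y: invariant]

Only option (D), x + y, is unchanged by the transformation.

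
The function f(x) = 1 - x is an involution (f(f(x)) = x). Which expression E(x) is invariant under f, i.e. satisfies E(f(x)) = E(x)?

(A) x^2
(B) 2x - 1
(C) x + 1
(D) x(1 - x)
D

Replace x by f(x) = 1 - x in each option and simplify. As a quick numerical cross-check, also compare E(3) with E(f(3)) = E(-2).

(A) x^2  ->  (1 - x)^2 = (x - 1)^2; check: E(3) = 9 but E(-2) = 4.   [not invariant]
(B) 2x - 1  ->  2(1 - x) - 1 = 1 - 2x; check: E(3) = 5 but E(-2) = -5.   [not invariant]
(C) x + 1  ->  (1 - x) + 1 = 2 - x; check: E(3) = 4 but E(-2) = -1.   [not invariant]
(D) x(1 - x)  ->  (1 - x)(1 - (1 - x)), which simplifies back to x(1 - x); check: E(3) = -6, E(-2) = -6.   [invariant]

Only (D) is unchanged. E is symmetric under swapping x with f(x) = 1 - x, which is exactly what an involution does.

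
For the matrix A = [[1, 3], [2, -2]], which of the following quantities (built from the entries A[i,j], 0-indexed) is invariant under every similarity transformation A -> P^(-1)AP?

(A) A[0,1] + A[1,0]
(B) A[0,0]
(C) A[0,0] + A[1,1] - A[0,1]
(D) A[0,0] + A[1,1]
D

A[0,0] + A[1,1] is the trace of A. By the cyclic property of the trace, tr(P^(-1)AP) = tr(APP^(-1)) = tr(A), so it is the same for every matrix similar to A.

The other combinations are not similarity invariants. For example, take P = [[1, -1], [0, 1]] (det P = 1), so P^(-1) = [[1, 1], [0, 1]] and
B = P^(-1)AP = [[3, -2], [2, -4]].
Evaluating each option on A and on B:
(A) A[0,1] + A[1,0]: 5 for A, 0 for B -> changes
(B) A[0,0]: 1 for A, 3 for B -> changes
(C) A[0,0] + A[1,1] - A[0,1]: -4 for A, 1 for B -> changes
(D) A[0,0] + A[1,1]: -1 for A, -1 for B -> unchanged

Only (D) A[0,0] + A[1,1] = -1 survives (and it does so for every P, not just this one), so it is the invariant.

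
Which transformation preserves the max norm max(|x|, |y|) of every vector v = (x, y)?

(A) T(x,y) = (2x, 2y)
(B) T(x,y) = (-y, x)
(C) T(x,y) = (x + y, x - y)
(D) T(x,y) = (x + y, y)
B

A transformation preserves a norm if ||T(v)|| = ||v|| for every v; a single vector where the norm changes rules an option out.

(A) T(x,y) = (2x, 2y): v = (1, 0) has norm max(|1|, |0|) = 1, but T(v) = (2, 0) has norm 2 -- not preserved.
(B) T(x,y) = (-y, x): preserves the norm -- it only permutes the coordinates and/or flips signs, which leaves max(|x|, |y|) unchanged.
(C) T(x,y) = (x + y, x - y): v = (1, 1) has norm max(|1|, |1|) = 1, but T(v) = (2, 0) has norm 2 -- not preserved.
(D) T(x,y) = (x + y, y): v = (1, 1) has norm max(|1|, |1|) = 1, but T(v) = (2, 1) has norm 2 -- not preserved.

Therefore the answer is (B).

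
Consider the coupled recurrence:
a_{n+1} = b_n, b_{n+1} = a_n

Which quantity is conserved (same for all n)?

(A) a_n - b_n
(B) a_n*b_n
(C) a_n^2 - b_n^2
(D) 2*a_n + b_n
B

Replace a_n by a_{n+1} = b_n and b_n by b_{n+1} = a_n in each option and simplify:
(A) a_n - b_n  ->  (b_n) - (a_n) = -a_n + b_n   [not conserved]
(B) a_n*b_n  ->  (b_n)*(a_n) = a_n*b_n   [conserved]
(C) a_n^2 - b_n^2  ->  (b_n)^2 - (a_n)^2 = -a_n^2 + b_n^2   [not conserved]
(D) 2*a_n + b_n  ->  2*(b_n) + (a_n) = a_n + 2*b_n   [not conserved]

Only (B) a_n*b_n returns to itself after one step, so it is the conserved quantity.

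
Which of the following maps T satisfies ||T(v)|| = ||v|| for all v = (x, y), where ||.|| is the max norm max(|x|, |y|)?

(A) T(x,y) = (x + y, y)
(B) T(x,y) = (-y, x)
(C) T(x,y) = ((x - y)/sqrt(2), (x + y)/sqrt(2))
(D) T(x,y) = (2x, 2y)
B

A transformation preserves a norm if ||T(v)|| = ||v|| for every v; a single vector where the norm changes rules an option out.

(A) T(x,y) = (x + y, y): v = (1, 1) has norm max(|1|, |1|) = 1, but T(v) = (2, 1) has norm 2 -- not preserved.
(B) T(x,y) = (-y, x): preserves the norm -- it only permutes the coordinates and/or flips signs, which leaves max(|x|, |y|) unchanged.
(C) T(x,y) = ((x - y)/sqrt(2), (x + y)/sqrt(2)): v = (1, 0) has norm max(|1|, |0|) = 1, but T(v) = (sqrt(2)/2, sqrt(2)/2) has norm sqrt(2)/2 -- not preserved.
(D) T(x,y) = (2x, 2y): v = (1, 0) has norm max(|1|, |0|) = 1, but T(v) = (2, 0) has norm 2 -- not preserved.

Therefore the answer is (B).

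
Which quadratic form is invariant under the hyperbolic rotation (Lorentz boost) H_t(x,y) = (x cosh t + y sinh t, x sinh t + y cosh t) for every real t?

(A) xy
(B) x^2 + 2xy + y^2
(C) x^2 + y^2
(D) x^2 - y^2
D

Write x' = x cosh t + y sinh t, y' = x sinh t + y cosh t and substitute into each option:
(A) xy: (x cosh t + y sinh t)(x sinh t + y cosh t) = xy(cosh^2 t + sinh^2 t) + (x^2 + y^2) sinh t cosh t = xy cosh 2t + (x^2 + y^2)(sinh 2t)/2   [not invariant for t != 0]
(B) x^2 + 2xy + y^2: (x' + y')^2 with x' + y' = (x + y)(cosh t + sinh t) = (x + y)e^t, so it becomes (x + y)^2 e^(2t)   [not invariant for t != 0]
(C) x^2 + y^2: (x cosh t + y sinh t)^2 + (x sinh t + y cosh t)^2 = (x^2 + y^2)(cosh^2 t + sinh^2 t) + 4xy sinh t cosh t = (x^2 + y^2) cosh 2t + 2xy sinh 2t   [not invariant for t != 0]
(D) x^2 - y^2: (x cosh t + y sinh t)^2 - (x sinh t + y cosh t)^2 = x^2(cosh^2 t - sinh^2 t) + 2xy(cosh t sinh t - sinh t cosh t) + y^2(sinh^2 t - cosh^2 t) = x^2 - y^2   [invariant, using cosh^2 t - sinh^2 t = 1]

Only (D) x^2 - y^2 is unchanged; it is the Minkowski form preserved by Lorentz boosts, just as x^2 + y^2 is preserved by ordinary rotations.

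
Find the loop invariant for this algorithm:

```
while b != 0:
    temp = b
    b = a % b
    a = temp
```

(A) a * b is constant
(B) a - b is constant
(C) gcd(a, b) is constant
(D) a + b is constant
C

A loop invariant must hold before the first iteration and be re-established by every execution of the body.

(C) gcd(a, b) is constant: One iteration replaces (a, b) by (b, a mod b). Since a mod b = a - q*b for an integer q, any common divisor of a and b divides b and a mod b, and conversely; hence gcd(b, a mod b) = gcd(a, b). For instance (15, 6) -> (6, 3) keeps gcd = 3. At exit b = 0 and a = gcd of the original inputs.

The other options fail:
(A) a * b is constant: e.g. (a, b) = (15, 6) -> (6, 3): the product goes from 90 to 18.
(B) a - b is constant: e.g. (a, b) = (15, 6) -> (6, 3): the difference goes from 9 to 3.
(D) a + b is constant: e.g. (a, b) = (15, 6) -> (6, 3): the sum goes from 21 to 9.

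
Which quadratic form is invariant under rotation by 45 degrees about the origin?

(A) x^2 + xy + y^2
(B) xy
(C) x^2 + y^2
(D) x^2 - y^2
C

Rotation by 45 degrees sends (x, y) to (sqrt(2)x/2 - sqrt(2)y/2, sqrt(2)x/2 + sqrt(2)y/2).
Substitute the transformed coordinates into each option and compare with the original:
(A) x^2 + xy + y^2  ->  (sqrt(2)x/2 - sqrt(2)y/2)^2 + (sqrt(2)x/2 - sqrt(2)y/2)(sqrt(2)x/2 + sqrt(2)y/2) + (sqrt(2)x/2 + sqrt(2)y/2)^2 = 3x^2/2 + y^2/2   [differs from x^2 + xy + y^2: not invariant]
(B) xy  ->  (sqrt(2)x/2 - sqrt(2)y/2)(sqrt(2)x/2 + sqrt(2)y/2) = x^2/2 - y^2/2   [differs from xy: not invariant]
(C) x^2 + y^2  ->  (sqrt(2)x/2 - sqrt(2)y/2)^2 + (sqrt(2)x/2 + sqrt(2)y/2)^2 = x^2 + y^2   [equals x^2 + y^2: invariant]
(D) x^2 - y^2  ->  (sqrt(2)x/2 - sqrt(2)y/2)^2 - (sqrt(2)x/2 + sqrt(2)y/2)^2 = -2xy   [differs from x^2 - y^2: not invariant]

Only option (C), x^2 + y^2, is unchanged by the transformation.
x^2 + y^2 is the squared distance from the origin, which rotations preserve.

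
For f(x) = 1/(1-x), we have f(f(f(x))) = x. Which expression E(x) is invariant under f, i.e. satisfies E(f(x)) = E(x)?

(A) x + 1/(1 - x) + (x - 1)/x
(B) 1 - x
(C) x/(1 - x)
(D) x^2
A

Replace x by f(x) = 1/(1 - x) in each option and simplify. As a quick numerical cross-check, also compare E(4) with E(f(4)) = E(-1/3).

(A) x + 1/(1 - x) + (x - 1)/x  ->  (1/(1 - x)) + 1/(1 - (1/(1 - x))) + ((1/(1 - x)) - 1)/(1/(1 - x)), which simplifies back to x + 1/(1 - x) + (x - 1)/x; check: E(4) = 53/12, E(-1/3) = 53/12.   [invariant]
(B) 1 - x  ->  1 - (1/(1 - x)) = x/(x - 1); check: E(4) = -3 but E(-1/3) = 4/3.   [not invariant]
(C) x/(1 - x)  ->  (1/(1 - x))/(1 - (1/(1 - x))) = -1/x; check: E(4) = -4/3 but E(-1/3) = -1/4.   [not invariant]
(D) x^2  ->  (1/(1 - x))^2 = (x - 1)^(-2); check: E(4) = 16 but E(-1/3) = 1/9.   [not invariant]

Only (A) is unchanged. Indeed f(f(x)) = 1/(1 - 1/(1-x)) = (1-x)/(-x) = (x-1)/x, so E(x) = x + f(x) + f(f(x)) is the sum over the whole 3-cycle; applying f just permutes the three terms cyclically (x -> f(x) -> f(f(x)) -> x), leaving the sum unchanged.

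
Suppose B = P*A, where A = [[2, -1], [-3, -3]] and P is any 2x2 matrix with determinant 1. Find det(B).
-9

By the multiplicative property of determinants, det(B) = det(P*A) = det(P) * det(A) = det(A),
so the determinant is invariant under multiplication by any determinant-1 matrix; we just need det(A).

det(A) = (2)(-3) - (-1)(-3) = -6 - 3 = -9

Therefore det(B) = 1 * (-9) = -9.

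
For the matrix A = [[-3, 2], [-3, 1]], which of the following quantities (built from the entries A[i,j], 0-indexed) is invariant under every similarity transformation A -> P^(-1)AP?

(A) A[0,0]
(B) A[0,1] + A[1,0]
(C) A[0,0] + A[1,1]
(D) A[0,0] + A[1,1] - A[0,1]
C

A[0,0] + A[1,1] is the trace of A. By the cyclic property of the trace, tr(P^(-1)AP) = tr(APP^(-1)) = tr(A), so it is the same for every matrix similar to A.

The other combinations are not similarity invariants. For example, take P = [[1, 1], [1, 2]] (det P = 1), so P^(-1) = [[2, -1], [-1, 1]] and
B = P^(-1)AP = [[0, 3], [-1, -2]].
Evaluating each option on A and on B:
(A) A[0,0]: -3 for A, 0 for B -> changes
(B) A[0,1] + A[1,0]: -1 for A, 2 for B -> changes
(C) A[0,0] + A[1,1]: -2 for A, -2 for B -> unchanged
(D) A[0,0] + A[1,1] - A[0,1]: -4 for A, -5 for B -> changes

Only (C) A[0,0] + A[1,1] = -2 survives (and it does so for every P, not just this one), so it is the invariant.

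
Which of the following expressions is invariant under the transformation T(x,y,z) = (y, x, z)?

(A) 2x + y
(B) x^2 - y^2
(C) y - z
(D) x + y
D

Apply T(x,y,z) = (y, x, z) to each option, i.e. replace (x, y, z) by the transformed coordinates.
Substitute the transformed coordinates into each option and compare with the original:
(A) 2x + y  ->  2(y) + (x) = x + 2y   [differs from 2x + y: not invariant]
(B) x^2 - y^2  ->  (y)^2 - (x)^2 = -x^2 + y^2   [differs from x^2 - y^2: not invariant]
(C) y - z  ->  (x) - (z) = x - z   [differs from y - z: not invariant]
(D) x + y  ->  (y) + (x) = x + y   [equals x + y: invariant]

Only option (D), x + y, is unchanged by the transformation.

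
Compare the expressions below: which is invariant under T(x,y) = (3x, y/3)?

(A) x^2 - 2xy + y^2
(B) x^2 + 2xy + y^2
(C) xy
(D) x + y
C

An expression E(x,y) is invariant under T if E(T(x,y)) = E(x,y). Here T(x,y) = (3x, y/3).
Substitute the transformed coordinates into each option and compare with the original:
(A) x^2 - 2xy + y^2  ->  (3x)^2 - 2(3x)(y/3) + (y/3)^2 = 9x^2 - 2xy + y^2/9   [differs from x^2 - 2xy + y^2: not invariant]
(B) x^2 + 2xy + y^2  ->  (3x)^2 + 2(3x)(y/3) + (y/3)^2 = 9x^2 + 2xy + y^2/9   [differs from x^2 + 2xy + y^2: not invariant]
(C) xy  ->  (3x)(y/3) = xy   [equals xy: invariant]
(D) x + y  ->  (3x) + (y/3) = 3x + y/3   [differs from x + y: not invariant]

Only option (C), xy, is unchanged by the transformation.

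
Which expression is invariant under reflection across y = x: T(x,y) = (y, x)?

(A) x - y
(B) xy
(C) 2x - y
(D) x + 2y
B

The map is reflection across y = x: T(x,y) = (y, x).
Substitute the transformed coordinates into each option and compare with the original:
(A) x - y  ->  (y) - (x) = -x + y   [differs from x - y: not invariant]
(B) xy  ->  (y)(x) = xy   [equals xy: invariant]
(C) 2x - y  ->  2(y) - (x) = -x + 2y   [differs from 2x - y: not invariant]
(D) x + 2y  ->  (y) + 2(x) = 2x + y   [differs from x + 2y: not invariant]

Only option (B), xy, is unchanged by the transformation.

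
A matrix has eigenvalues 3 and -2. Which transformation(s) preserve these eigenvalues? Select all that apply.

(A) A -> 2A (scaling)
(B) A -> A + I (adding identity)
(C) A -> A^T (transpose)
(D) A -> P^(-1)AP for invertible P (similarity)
C and D

Eigenvalues are preserved by:
1. Similarity transformations: A -> P^(-1)AP (same characteristic polynomial)
2. Transpose: A^T has the same eigenvalues as A

Eigenvalues are NOT preserved by:
- Adding identity: eigenvalues become 3+1, -2+1
- Scaling: eigenvalues become 6, -4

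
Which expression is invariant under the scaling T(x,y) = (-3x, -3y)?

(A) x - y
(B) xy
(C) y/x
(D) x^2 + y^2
C

Under the uniform scaling T(x,y) = (-3x, -3y):
Substitute the transformed coordinates into each option and compare with the original:
(A) x - y  ->  (-3x) - (-3y) = -3x + 3y   [differs from x - y: not invariant]
(B) xy  ->  (-3x)(-3y) = 9xy   [differs from xy: not invariant]
(C) y/x  ->  (-3y)/(-3x) = y/x   [equals y/x: invariant]
(D) x^2 + y^2  ->  (-3x)^2 + (-3y)^2 = 9x^2 + 9y^2   [differs from x^2 + y^2: not invariant]

Only option (C), y/x, is unchanged by the transformation.
The common factor -3 cancels in a ratio of coordinates, while sums, products and sums of squares pick up factors of -3 or 9.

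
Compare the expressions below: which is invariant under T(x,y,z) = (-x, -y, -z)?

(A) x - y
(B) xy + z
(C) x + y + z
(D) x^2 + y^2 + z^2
D

Apply T(x,y,z) = (-x, -y, -z) to each option, i.e. replace (x, y, z) by the transformed coordinates.
Substitute the transformed coordinates into each option and compare with the original:
(A) x - y  ->  (-x) - (-y) = -x + y   [differs from x - y: not invariant]
(B) xy + z  ->  (-x)(-y) + (-z) = xy - z   [differs from xy + z: not invariant]
(C) x + y + z  ->  (-x) + (-y) + (-z) = -x - y - z   [differs from x + y + z: not invariant]
(D) x^2 + y^2 + z^2  ->  (-x)^2 + (-y)^2 + (-z)^2 = x^2 + y^2 + z^2   [equals x^2 + y^2 + z^2: invariant]

Only option (D), x^2 + y^2 + z^2, is unchanged by the transformation.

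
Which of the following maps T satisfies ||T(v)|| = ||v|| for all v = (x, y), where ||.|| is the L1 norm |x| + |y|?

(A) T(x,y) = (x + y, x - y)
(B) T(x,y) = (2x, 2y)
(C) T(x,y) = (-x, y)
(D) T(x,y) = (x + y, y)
C

A transformation preserves a norm if ||T(v)|| = ||v|| for every v; a single vector where the norm changes rules an option out.

(A) T(x,y) = (x + y, x - y): v = (1, 0) has norm |1| + |0| = 1, but T(v) = (1, 1) has norm 2 -- not preserved.
(B) T(x,y) = (2x, 2y): v = (1, 0) has norm |1| + |0| = 1, but T(v) = (2, 0) has norm 2 -- not preserved.
(C) T(x,y) = (-x, y): preserves the norm -- it only permutes the coordinates and/or flips signs, which leaves |x| + |y| unchanged.
(D) T(x,y) = (x + y, y): v = (0, 1) has norm |0| + |1| = 1, but T(v) = (1, 1) has norm 2 -- not preserved.

Therefore the answer is (C).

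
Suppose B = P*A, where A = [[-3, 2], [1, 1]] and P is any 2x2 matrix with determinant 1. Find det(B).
-5

By the multiplicative property of determinants, det(B) = det(P*A) = det(P) * det(A) = det(A),
so the determinant is invariant under multiplication by any determinant-1 matrix; we just need det(A).

det(A) = (-3)(1) - (2)(1) = -3 - 2 = -5

Therefore det(B) = 1 * (-5) = -5.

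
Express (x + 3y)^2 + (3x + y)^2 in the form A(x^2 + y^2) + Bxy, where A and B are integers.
10(x^2 + y^2) + 12xy

Expanding: (x + 3y)^2 = x^2 + 6xy + 9y^2
(3x + y)^2 = 9x^2 + 6xy + y^2
Sum = (1+9)(x^2+y^2) + 12xy = 10(x^2 + y^2) + 12xy
This is symmetric in x and y.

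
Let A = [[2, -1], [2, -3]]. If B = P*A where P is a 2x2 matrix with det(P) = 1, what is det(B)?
-4

By the multiplicative property of determinants, det(B) = det(P*A) = det(P) * det(A) = det(A),
so the determinant is invariant under multiplication by any determinant-1 matrix; we just need det(A).

det(A) = (2)(-3) - (-1)(2) = -6 - (-2) = -4

Therefore det(B) = 1 * (-4) = -4.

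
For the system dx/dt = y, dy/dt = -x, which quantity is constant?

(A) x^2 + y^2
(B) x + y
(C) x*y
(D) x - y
A

A first integral I satisfies dI/dt = 0 along every solution. Differentiate each option and use the equation of motion:
(A) d/dt[x^2 + y^2] = 2x*dx/dt + 2y*dy/dt = 2x*y + 2y*(-x) = 0
(B) d/dt[x + y] = y + (-x) = y - x, not identically 0
(C) d/dt[x*y] = (dx/dt)y + x(dy/dt) = y^2 - x^2, not identically 0
(D) d/dt[x - y] = y - (-x) = x + y, not identically 0

Only (A) has zero time-derivative. So x^2 + y^2 (the squared radius; trajectories are circles) is the conserved quantity.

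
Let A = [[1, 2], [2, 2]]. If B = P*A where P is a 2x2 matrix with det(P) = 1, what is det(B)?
-2

By the multiplicative property of determinants, det(B) = det(P*A) = det(P) * det(A) = det(A),
so the determinant is invariant under multiplication by any determinant-1 matrix; we just need det(A).

det(A) = (1)(2) - (2)(2) = 2 - 4 = -2

Therefore det(B) = 1 * (-2) = -2.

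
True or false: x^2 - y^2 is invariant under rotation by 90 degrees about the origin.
False

Applying rotation by 90 degrees: x' = x*cos(90 degrees) - y*sin(90 degrees) = -y, y' = x*sin(90 degrees) + y*cos(90 degrees) = x

Substituting into x^2 - y^2:
(-y)^2 - (x)^2
= -x^2 + y^2

This differs from the original expression x^2 - y^2, so it is NOT invariant.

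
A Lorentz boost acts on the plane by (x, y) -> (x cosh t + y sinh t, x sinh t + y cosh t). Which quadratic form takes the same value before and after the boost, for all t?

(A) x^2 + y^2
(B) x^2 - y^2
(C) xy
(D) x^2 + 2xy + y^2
B

Write x' = x cosh t + y sinh t, y' = x sinh t + y cosh t and substitute into each option:
(A) x^2 + y^2: (x cosh t + y sinh t)^2 + (x sinh t + y cosh t)^2 = (x^2 + y^2)(cosh^2 t + sinh^2 t) + 4xy sinh t cosh t = (x^2 + y^2) cosh 2t + 2xy sinh 2t   [not invariant for t != 0]
(B) x^2 - y^2: (x cosh t + y sinh t)^2 - (x sinh t + y cosh t)^2 = x^2(cosh^2 t - sinh^2 t) + 2xy(cosh t sinh t - sinh t cosh t) + y^2(sinh^2 t - cosh^2 t) = x^2 - y^2   [invariant, using cosh^2 t - sinh^2 t = 1]
(C) xy: (x cosh t + y sinh t)(x sinh t + y cosh t) = xy(cosh^2 t + sinh^2 t) + (x^2 + y^2) sinh t cosh t = xy cosh 2t + (x^2 + y^2)(sinh 2t)/2   [not invariant for t != 0]
(D) x^2 + 2xy + y^2: (x' + y')^2 with x' + y' = (x + y)(cosh t + sinh t) = (x + y)e^t, so it becomes (x + y)^2 e^(2t)   [not invariant for t != 0]

Only (B) x^2 - y^2 is unchanged; it is the Minkowski form preserved by Lorentz boosts, just as x^2 + y^2 is preserved by ordinary rotations.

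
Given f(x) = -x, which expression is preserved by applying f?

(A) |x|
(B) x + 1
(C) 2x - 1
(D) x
A

For f(x) = -x:
Applying f replaces x by -x. Since |-x| = |x|, the absolute value is unchanged by f, whereas x -> -x, 2x - 1 -> -2x - 1 and x + 1 -> -x + 1 all change.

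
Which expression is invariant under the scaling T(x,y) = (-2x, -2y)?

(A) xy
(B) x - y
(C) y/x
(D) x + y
C

Under the uniform scaling T(x,y) = (-2x, -2y):
Substitute the transformed coordinates into each option and compare with the original:
(A) xy  ->  (-2x)(-2y) = 4xy   [differs from xy: not invariant]
(B) x - y  ->  (-2x) - (-2y) = -2x + 2y   [differs from x - y: not invariant]
(C) y/x  ->  (-2y)/(-2x) = y/x   [equals y/x: invariant]
(D) x + y  ->  (-2x) + (-2y) = -2x - 2y   [differs from x + y: not invariant]

Only option (C), y/x, is unchanged by the transformation.
The common factor -2 cancels in a ratio of coordinates, while sums, products and sums of squares pick up factors of -2 or 4.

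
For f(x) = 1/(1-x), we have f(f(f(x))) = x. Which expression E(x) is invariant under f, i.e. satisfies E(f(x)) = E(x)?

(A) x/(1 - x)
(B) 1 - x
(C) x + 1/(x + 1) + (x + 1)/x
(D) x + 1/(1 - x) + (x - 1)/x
D

Replace x by f(x) = 1/(1 - x) in each option and simplify. As a quick numerical cross-check, also compare E(3) with E(f(3)) = E(-1/2).

(A) x/(1 - x)  ->  (1/(1 - x))/(1 - (1/(1 - x))) = -1/x; check: E(3) = -3/2 but E(-1/2) = -1/3.   [not invariant]
(B) 1 - x  ->  1 - (1/(1 - x)) = x/(x - 1); check: E(3) = -2 but E(-1/2) = 3/2.   [not invariant]
(C) x + 1/(x + 1) + (x + 1)/x  ->  (1/(1 - x)) + 1/((1/(1 - x)) + 1) + ((1/(1 - x)) + 1)/(1/(1 - x)) = (-x^3 + 6x^2 - 11x + 7)/(x^2 - 3x + 2); check: E(3) = 55/12 but E(-1/2) = 1/2.   [not invariant]
(D) x + 1/(1 - x) + (x - 1)/x  ->  (1/(1 - x)) + 1/(1 - (1/(1 - x))) + ((1/(1 - x)) - 1)/(1/(1 - x)), which simplifies back to x + 1/(1 - x) + (x - 1)/x; check: E(3) = 19/6, E(-1/2) = 19/6.   [invariant]

Only (D) is unchanged. Indeed f(f(x)) = 1/(1 - 1/(1-x)) = (1-x)/(-x) = (x-1)/x, so E(x) = x + f(x) + f(f(x)) is the sum over the whole 3-cycle; applying f just permutes the three terms cyclically (x -> f(x) -> f(f(x)) -> x), leaving the sum unchanged.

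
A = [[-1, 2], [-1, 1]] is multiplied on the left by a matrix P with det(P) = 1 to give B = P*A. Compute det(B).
1

By the multiplicative property of determinants, det(B) = det(P*A) = det(P) * det(A) = det(A),
so the determinant is invariant under multiplication by any determinant-1 matrix; we just need det(A).

det(A) = (-1)(1) - (2)(-1) = -1 - (-2) = 1

Therefore det(B) = 1 * 1 = 1.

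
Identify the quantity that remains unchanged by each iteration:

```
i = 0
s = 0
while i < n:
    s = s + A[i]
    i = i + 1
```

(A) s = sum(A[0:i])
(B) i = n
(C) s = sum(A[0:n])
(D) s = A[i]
A

A loop invariant must hold before the first iteration and be re-established by every execution of the body.

(A) s = sum(A[0:i]): Initially i = 0 and s = 0 = sum of the empty slice A[0:0]. If s = sum(A[0:i]) holds at the top of an iteration, the body sets s to sum(A[0:i]) + A[i] = sum(A[0:i+1]) and then i to i+1, so s = sum(A[0:i]) holds again. At exit i = n, giving s = sum(A[0:n]).

The other options fail:
(B) i = n: false initially (i = 0); it is the exit condition, not an invariant.
(C) s = sum(A[0:n]): false before the loop (s = 0, not the full sum) -- it only becomes true at exit.
(D) s = A[i]: after the first iteration s = A[0] but i = 1, so s = A[i] compares s with the wrong element (and fails in general).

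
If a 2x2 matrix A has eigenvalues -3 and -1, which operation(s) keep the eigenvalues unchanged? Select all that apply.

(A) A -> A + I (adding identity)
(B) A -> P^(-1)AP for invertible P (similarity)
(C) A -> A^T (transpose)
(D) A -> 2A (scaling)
B and C

Eigenvalues are preserved by:
1. Similarity transformations: A -> P^(-1)AP (same characteristic polynomial)
2. Transpose: A^T has the same eigenvalues as A

Eigenvalues are NOT preserved by:
- Adding identity: eigenvalues become -3+1, -1+1
- Scaling: eigenvalues become -6, -2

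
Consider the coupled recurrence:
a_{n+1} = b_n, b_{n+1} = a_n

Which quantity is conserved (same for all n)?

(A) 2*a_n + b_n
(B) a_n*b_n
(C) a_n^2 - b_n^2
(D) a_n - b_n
B

Replace a_n by a_{n+1} = b_n and b_n by b_{n+1} = a_n in each option and simplify:
(A) 2*a_n + b_n  ->  2*(b_n) + (a_n) = a_n + 2*b_n   [not conserved]
(B) a_n*b_n  ->  (b_n)*(a_n) = a_n*b_n   [conserved]
(C) a_n^2 - b_n^2  ->  (b_n)^2 - (a_n)^2 = -a_n^2 + b_n^2   [not conserved]
(D) a_n - b_n  ->  (b_n) - (a_n) = -a_n + b_n   [not conserved]

Only (B) a_n*b_n returns to itself after one step, so it is the conserved quantity.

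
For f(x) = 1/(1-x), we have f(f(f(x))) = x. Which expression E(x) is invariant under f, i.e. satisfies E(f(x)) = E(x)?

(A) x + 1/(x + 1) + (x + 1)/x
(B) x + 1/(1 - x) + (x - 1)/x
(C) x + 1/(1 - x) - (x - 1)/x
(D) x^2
B

Replace x by f(x) = 1/(1 - x) in each option and simplify. As a quick numerical cross-check, also compare E(3) with E(f(3)) = E(-1/2).

(A) x + 1/(x + 1) + (x + 1)/x  ->  (1/(1 - x)) + 1/((1/(1 - x)) + 1) + ((1/(1 - x)) + 1)/(1/(1 - x)) = (-x^3 + 6x^2 - 11x + 7)/(x^2 - 3x + 2); check: E(3) = 55/12 but E(-1/2) = 1/2.   [not invariant]
(B) x + 1/(1 - x) + (x - 1)/x  ->  (1/(1 - x)) + 1/(1 - (1/(1 - x))) + ((1/(1 - x)) - 1)/(1/(1 - x)), which simplifies back to x + 1/(1 - x) + (x - 1)/x; check: E(3) = 19/6, E(-1/2) = 19/6.   [invariant]
(C) x + 1/(1 - x) - (x - 1)/x  ->  (1/(1 - x)) + 1/(1 - (1/(1 - x))) - ((1/(1 - x)) - 1)/(1/(1 - x)) = (x^2(1 - x) - x + (x - 1)^2)/(x(x - 1)); check: E(3) = 11/6 but E(-1/2) = -17/6.   [not invariant]
(D) x^2  ->  (1/(1 - x))^2 = (x - 1)^(-2); check: E(3) = 9 but E(-1/2) = 1/4.   [not invariant]

Only (B) is unchanged. Indeed f(f(x)) = 1/(1 - 1/(1-x)) = (1-x)/(-x) = (x-1)/x, so E(x) = x + f(x) + f(f(x)) is the sum over the whole 3-cycle; applying f just permutes the three terms cyclically (x -> f(x) -> f(f(x)) -> x), leaving the sum unchanged.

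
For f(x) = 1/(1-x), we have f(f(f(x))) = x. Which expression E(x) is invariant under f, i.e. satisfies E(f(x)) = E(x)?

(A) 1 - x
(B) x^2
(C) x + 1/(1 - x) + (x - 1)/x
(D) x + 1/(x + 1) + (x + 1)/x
C

Replace x by f(x) = 1/(1 - x) in each option and simplify. As a quick numerical cross-check, also compare E(5) with E(f(5)) = E(-1/4).

(A) 1 - x  ->  1 - (1/(1 - x)) = x/(x - 1); check: E(5) = -4 but E(-1/4) = 5/4.   [not invariant]
(B) x^2  ->  (1/(1 - x))^2 = (x - 1)^(-2); check: E(5) = 25 but E(-1/4) = 1/16.   [not invariant]
(C) x + 1/(1 - x) + (x - 1)/x  ->  (1/(1 - x)) + 1/(1 - (1/(1 - x))) + ((1/(1 - x)) - 1)/(1/(1 - x)), which simplifies back to x + 1/(1 - x) + (x - 1)/x; check: E(5) = 111/20, E(-1/4) = 111/20.   [invariant]
(D) x + 1/(x + 1) + (x + 1)/x  ->  (1/(1 - x)) + 1/((1/(1 - x)) + 1) + ((1/(1 - x)) + 1)/(1/(1 - x)) = (-x^3 + 6x^2 - 11x + 7)/(x^2 - 3x + 2); check: E(5) = 191/30 but E(-1/4) = -23/12.   [not invariant]

Only (C) is unchanged. Indeed f(f(x)) = 1/(1 - 1/(1-x)) = (1-x)/(-x) = (x-1)/x, so E(x) = x + f(x) + f(f(x)) is the sum over the whole 3-cycle; applying f just permutes the three terms cyclically (x -> f(x) -> f(f(x)) -> x), leaving the sum unchanged.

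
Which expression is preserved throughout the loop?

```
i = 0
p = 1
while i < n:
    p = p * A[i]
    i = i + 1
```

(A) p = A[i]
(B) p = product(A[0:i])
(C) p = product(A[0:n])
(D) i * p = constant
B

A loop invariant must hold before the first iteration and be re-established by every execution of the body.

(B) p = product(A[0:i]): Initially i = 0 and p = 1 = product of the empty slice A[0:0]. If p = product(A[0:i]) holds at the top of an iteration, the body sets p to product(A[0:i]) * A[i] = product(A[0:i+1]) and then i to i+1, so the property is restored. At exit i = n, giving p = product(A[0:n]).

The other options fail:
(A) p = A[i]: after the first iteration p = A[0] but i = 1; in general p is a product of several elements, not a single one.
(C) p = product(A[0:n]): false before the loop (p = 1, not the full product) -- it only becomes true at exit.
(D) i * p = constant: initially i * p = 0, but after one iteration it is 1 * A[0], which is nonzero in general.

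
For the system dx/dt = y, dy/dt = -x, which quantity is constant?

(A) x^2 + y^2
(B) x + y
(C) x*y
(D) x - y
A

A first integral I satisfies dI/dt = 0 along every solution. Differentiate each option and use the equation of motion:
(A) d/dt[x^2 + y^2] = 2x*dx/dt + 2y*dy/dt = 2x*y + 2y*(-x) = 0
(B) d/dt[x + y] = y + (-x) = y - x, not identically 0
(C) d/dt[x*y] = (dx/dt)y + x(dy/dt) = y^2 - x^2, not identically 0
(D) d/dt[x - y] = y - (-x) = x + y, not identically 0

Only (A) has zero time-derivative. So x^2 + y^2 (the squared radius; trajectories are circles) is the conserved quantity.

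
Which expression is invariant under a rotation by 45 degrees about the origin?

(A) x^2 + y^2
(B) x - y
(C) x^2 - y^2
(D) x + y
A

A rotation by 45 degrees sends (x, y) to (sqrt(2)x/2 - sqrt(2)y/2, sqrt(2)x/2 + sqrt(2)y/2).
Substitute the transformed coordinates into each option and compare with the original:
(A) x^2 + y^2  ->  (sqrt(2)x/2 - sqrt(2)y/2)^2 + (sqrt(2)x/2 + sqrt(2)y/2)^2 = x^2 + y^2   [equals x^2 + y^2: invariant]
(B) x - y  ->  (sqrt(2)x/2 - sqrt(2)y/2) - (sqrt(2)x/2 + sqrt(2)y/2) = -sqrt(2)y   [differs from x - y: not invariant]
(C) x^2 - y^2  ->  (sqrt(2)x/2 - sqrt(2)y/2)^2 - (sqrt(2)x/2 + sqrt(2)y/2)^2 = -2xy   [differs from x^2 - y^2: not invariant]
(D) x + y  ->  (sqrt(2)x/2 - sqrt(2)y/2) + (sqrt(2)x/2 + sqrt(2)y/2) = sqrt(2)x   [differs from x + y: not invariant]

Only option (A), x^2 + y^2, is unchanged by the transformation.
Geometrically, x^2 + y^2 is the squared distance from the origin, which every rotation about the origin preserves.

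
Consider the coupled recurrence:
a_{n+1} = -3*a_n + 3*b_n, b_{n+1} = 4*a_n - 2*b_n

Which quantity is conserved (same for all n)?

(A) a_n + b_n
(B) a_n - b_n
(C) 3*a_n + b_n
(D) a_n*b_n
A

Replace a_n by a_{n+1} = -3*a_n + 3*b_n and b_n by b_{n+1} = 4*a_n - 2*b_n in each option and simplify:
(A) a_n + b_n  ->  (-3*a_n + 3*b_n) + (4*a_n - 2*b_n) = a_n + b_n   [conserved]
(B) a_n - b_n  ->  (-3*a_n + 3*b_n) - (4*a_n - 2*b_n) = -7*a_n + 5*b_n   [not conserved]
(C) 3*a_n + b_n  ->  3*(-3*a_n + 3*b_n) + (4*a_n - 2*b_n) = -5*a_n + 7*b_n   [not conserved]
(D) a_n*b_n  ->  (-3*a_n + 3*b_n)*(4*a_n - 2*b_n) = -12*a_n^2 + 18*a_n*b_n - 6*b_n^2   [not conserved]

Only (A) a_n + b_n returns to itself after one step, so it is the conserved quantity.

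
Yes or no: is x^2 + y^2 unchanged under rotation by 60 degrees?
Yes

Applying rotation by 60 degrees: x' = x*cos(60 degrees) - y*sin(60 degrees) = x/2 - sqrt(3)y/2, y' = x*sin(60 degrees) + y*cos(60 degrees) = sqrt(3)x/2 + y/2

Substituting into x^2 + y^2:
(x/2 - sqrt(3)y/2)^2 + (sqrt(3)x/2 + y/2)^2
= x^2 + y^2

This equals the original expression x^2 + y^2, so it IS invariant.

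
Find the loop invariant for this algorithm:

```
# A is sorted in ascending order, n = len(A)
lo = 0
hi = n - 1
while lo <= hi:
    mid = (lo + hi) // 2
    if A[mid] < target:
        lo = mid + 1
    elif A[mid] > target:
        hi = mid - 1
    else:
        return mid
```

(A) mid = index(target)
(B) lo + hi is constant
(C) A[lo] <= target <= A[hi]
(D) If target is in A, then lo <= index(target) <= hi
D

A loop invariant must hold before the first iteration and be re-established by every execution of the body.

(D) If target is in A, then lo <= index(target) <= hi: Before the loop [lo, hi] = [0, n-1] covers every index. When A[mid] < target, sortedness puts target strictly to the right of mid, so setting lo = mid + 1 keeps index(target) in [lo, hi]; symmetrically for hi = mid - 1. Hence 'if target is in A then lo <= index(target) <= hi' holds after every iteration, and when lo > hi it proves target is absent.

The other options fail:
(A) mid = index(target): mid is just the current probe; it equals index(target) only on the iteration that returns.
(B) lo + hi is constant: each iteration moves exactly one of lo, hi, so lo + hi changes (e.g. 0 + (n-1) becomes (mid+1) + (n-1)).
(C) A[lo] <= target <= A[hi]: fails when target is not in A (e.g. target < A[0] already violates it before the loop), so it is not maintained in general.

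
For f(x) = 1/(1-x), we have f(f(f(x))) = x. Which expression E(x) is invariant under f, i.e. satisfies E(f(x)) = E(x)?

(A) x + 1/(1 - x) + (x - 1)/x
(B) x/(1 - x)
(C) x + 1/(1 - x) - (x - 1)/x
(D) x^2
A

Replace x by f(x) = 1/(1 - x) in each option and simplify. As a quick numerical cross-check, also compare E(4) with E(f(4)) = E(-1/3).

(A) x + 1/(1 - x) + (x - 1)/x  ->  (1/(1 - x)) + 1/(1 - (1/(1 - x))) + ((1/(1 - x)) - 1)/(1/(1 - x)), which simplifies back to x + 1/(1 - x) + (x - 1)/x; check: E(4) = 53/12, E(-1/3) = 53/12.   [invariant]
(B) x/(1 - x)  ->  (1/(1 - x))/(1 - (1/(1 - x))) = -1/x; check: E(4) = -4/3 but E(-1/3) = -1/4.   [not invariant]
(C) x + 1/(1 - x) - (x - 1)/x  ->  (1/(1 - x)) + 1/(1 - (1/(1 - x))) - ((1/(1 - x)) - 1)/(1/(1 - x)) = (x^2(1 - x) - x + (x - 1)^2)/(x(x - 1)); check: E(4) = 35/12 but E(-1/3) = -43/12.   [not invariant]
(D) x^2  ->  (1/(1 - x))^2 = (x - 1)^(-2); check: E(4) = 16 but E(-1/3) = 1/9.   [not invariant]

Only (A) is unchanged. Indeed f(f(x)) = 1/(1 - 1/(1-x)) = (1-x)/(-x) = (x-1)/x, so E(x) = x + f(x) + f(f(x)) is the sum over the whole 3-cycle; applying f just permutes the three terms cyclically (x -> f(x) -> f(f(x)) -> x), leaving the sum unchanged.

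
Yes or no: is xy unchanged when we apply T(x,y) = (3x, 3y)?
No

Substitute T(x,y) = (3x, 3y) into the expression and compare with the original.

Original: xy
After applying T: (3x)(3y) = 9xy

This differs from the original xy (difference: 8xy), so the expression is NOT invariant.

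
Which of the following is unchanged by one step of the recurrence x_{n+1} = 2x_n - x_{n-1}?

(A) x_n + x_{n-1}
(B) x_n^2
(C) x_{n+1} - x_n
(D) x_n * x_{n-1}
C

For the recurrence x_{n+1} = 2x_n - x_{n-1}:

If x_{n+1} = 2x_n - x_{n-1}, then:
x_{n+1} - x_n = x_n - x_{n-1}
The first difference is constant throughout the sequence.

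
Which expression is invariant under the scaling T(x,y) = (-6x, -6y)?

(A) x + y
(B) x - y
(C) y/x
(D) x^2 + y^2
C

Under the uniform scaling T(x,y) = (-6x, -6y):
Substitute the transformed coordinates into each option and compare with the original:
(A) x + y  ->  (-6x) + (-6y) = -6x - 6y   [differs from x + y: not invariant]
(B) x - y  ->  (-6x) - (-6y) = -6x + 6y   [differs from x - y: not invariant]
(C) y/x  ->  (-6y)/(-6x) = y/x   [equals y/x: invariant]
(D) x^2 + y^2  ->  (-6x)^2 + (-6y)^2 = 36x^2 + 36y^2   [differs from x^2 + y^2: not invariant]

Only option (C), y/x, is unchanged by the transformation.
The common factor -6 cancels in a ratio of coordinates, while sums, products and sums of squares pick up factors of -6 or 36.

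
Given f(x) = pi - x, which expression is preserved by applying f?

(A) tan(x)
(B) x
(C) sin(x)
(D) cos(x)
C

For f(x) = pi - x:
sin(pi - x) = sin(x), so sine is invariant under this transformation.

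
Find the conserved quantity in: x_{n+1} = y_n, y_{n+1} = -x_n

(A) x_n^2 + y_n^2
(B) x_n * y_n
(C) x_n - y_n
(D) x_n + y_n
A

For the recurrence x_{n+1} = y_n, y_{n+1} = -x_n:

x_{n+1}^2 + y_{n+1}^2 = y_n^2 + (-x_n)^2 = x_n^2 + y_n^2
The sum of squares is conserved (like energy in a harmonic oscillator).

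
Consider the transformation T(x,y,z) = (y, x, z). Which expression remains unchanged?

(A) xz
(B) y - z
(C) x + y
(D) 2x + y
C

Apply T(x,y,z) = (y, x, z) to each option, i.e. replace (x, y, z) by the transformed coordinates.
Substitute the transformed coordinates into each option and compare with the original:
(A) xz  ->  (y)(z) = yz   [differs from xz: not invariant]
(B) y - z  ->  (x) - (z) = x - z   [differs from y - z: not invariant]
(C) x + y  ->  (y) + (x) = x + y   [equals x + y: invariant]
(D) 2x + y  ->  2(y) + (x) = x + 2y   [differs from 2x + y: not invariant]

Only option (C), x + y, is unchanged by the transformation.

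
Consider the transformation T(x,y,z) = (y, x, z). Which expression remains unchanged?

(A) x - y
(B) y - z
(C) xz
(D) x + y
D

Apply T(x,y,z) = (y, x, z) to each option, i.e. replace (x, y, z) by the transformed coordinates.
Substitute the transformed coordinates into each option and compare with the original:
(A) x - y  ->  (y) - (x) = -x + y   [differs from x - y: not invariant]
(B) y - z  ->  (x) - (z) = x - z   [differs from y - z: not invariant]
(C) xz  ->  (y)(z) = yz   [differs from xz: not invariant]
(D) x + y  ->  (y) + (x) = x + y   [equals x + y: invariant]

Only option (D), x + y, is unchanged by the transformation.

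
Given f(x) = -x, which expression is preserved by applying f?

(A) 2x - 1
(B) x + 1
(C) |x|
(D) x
C

For f(x) = -x:
Applying f replaces x by -x. Since |-x| = |x|, the absolute value is unchanged by f, whereas x -> -x, 2x - 1 -> -2x - 1 and x + 1 -> -x + 1 all change.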